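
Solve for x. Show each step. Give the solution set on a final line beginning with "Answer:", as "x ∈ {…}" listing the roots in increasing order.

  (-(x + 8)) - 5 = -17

Step 1. [(-(x + 8)) - 5 = -17] the outer -5 inverts by adding 5 ⇒ sub: -(x + 8) = -12.
Step 2. [-(x + 8) = -12] LHS negated; negate both sides. So neg: x + 8 = 12.
Step 3. [x + 8 = 12] 8 comes off first (subtract 8) ⇒ sub: x = 4.

Answer: x ∈ {4}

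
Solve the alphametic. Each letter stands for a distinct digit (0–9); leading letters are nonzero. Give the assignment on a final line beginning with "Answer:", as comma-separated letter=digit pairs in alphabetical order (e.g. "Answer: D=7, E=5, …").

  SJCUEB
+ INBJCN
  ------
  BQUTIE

Step 1. [col 1: B + N ≡ E (mod 10)] E=7 is one option consistent with column 1 (B + N ≡ E (mod 10), carry-in 0) — take it, so E=7.
Step 2. [col 1: B + N ≡ E (mod 10)] column 1 (B + N ≡ E (mod 10), carry-in 0) doesn't pin B yet; pick B=9 and continue. So B=9.
Step 3. [col 1: B + N ≡ E (mod 10)] column 1: given B=9, E=7, carry-in 0, and digits 7,9 already taken and all letters distinct, B+N≡E (mod 10) forces N=8, so N=8.
Step 4. [col 2: E + C ≡ I (mod 10)] several values work for C in column 2 (E + C ≡ I (mod 10), carry-in 1); try C=4, so C=4.
Step 5. [col 2: E + C ≡ I (mod 10)] from column 2 (E=7, C=4, carry-in 1, digits 4,7,8,9 already taken and all letters distinct): I must equal 2, so I=2.
Step 6. [col 3: U + J ≡ T (mod 10)] U=3 is one option consistent with column 3 (U + J ≡ T (mod 10), carry-in 1) — take it, so U=3.
Step 7. [col 3: U + J ≡ T (mod 10)] J=1 is one option consistent with column 3 (U + J ≡ T (mod 10), carry-in 1) — take it ⇒ J=1.
Step 8. [col 3: U + J ≡ T (mod 10)] column 3 reads U+J+carry(1)=T with U=3, J=1; with digits 1,2,3,4,7,8,9 already taken and all letters distinct, the only value for T is 5 ⇒ T=5.
Step 9. [col 5: J + N ≡ Q (mod 10)] column 5: given J=1, N=8, carry-in 1, and digits 1,2,3,4,5,7,8,9 already taken and all letters distinct, J+N≡Q (mod 10) forces Q=0 ⇒ Q=0.
Step 10. [col 6: S + I ≡ B (mod 10)] column 6 reads S+I+carry(1)=B with I=2, B=9; with digits 0,1,2,3,4,5,7,8,9 already taken and all letters distinct, the only value for S is 6, so S=6.

Answer: B=9, C=4, E=7, I=2, J=1, N=8, Q=0, S=6, T=5, U=3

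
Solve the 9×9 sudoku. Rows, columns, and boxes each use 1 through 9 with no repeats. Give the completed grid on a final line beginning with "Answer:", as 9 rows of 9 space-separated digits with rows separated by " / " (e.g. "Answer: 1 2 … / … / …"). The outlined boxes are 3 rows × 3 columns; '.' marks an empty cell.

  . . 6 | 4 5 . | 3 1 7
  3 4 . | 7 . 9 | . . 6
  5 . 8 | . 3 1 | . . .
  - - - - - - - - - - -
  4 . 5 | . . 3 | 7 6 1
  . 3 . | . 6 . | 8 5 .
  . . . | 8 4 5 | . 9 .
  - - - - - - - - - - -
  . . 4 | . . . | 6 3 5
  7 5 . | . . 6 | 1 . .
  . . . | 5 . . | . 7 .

Step 1. [r6c7∈{2}] only 2 remains possible at r6c7. So r6c7=2.
Step 2. [r7c5∈{1,2,7,8,9}] col 5 places 7 nowhere but r7c5, so r7c5=7.
Step 3. [r9c5∈{1,2,8,9}] in col 5, 1 fits only at r9c5 ⇒ r9c5=1.
Step 4. [r1c6∈{2,8}] r1c6 is the only open cell in row 1 admitting 8. So r1c6=8.
Step 5. [r7c6∈{2}] r7c6 has the single candidate 2. So r7c6=2.
Step 6. [r7c4∈{9}] r7c4 is down to just 9. So r7c4=9.
Step 7. [r4c2∈{2,8,9}] across row 4, 8 lands solely at r4c2, so r4c2=8.
Step 8. [r2c5∈{2}] r2c5 is down to just 2 ⇒ r2c5=2.
Step 9. [r9c3∈{2,3,9}] across row 9, 3 lands solely at r9c3, so r9c3=3.
Step 10. [r5c4∈{1,2}] in col 4, 1 fits only at r5c4, so r5c4=1.
Step 11. [r5c9∈{4}] r5c9's peers cover all but 4 ⇒ r5c9=4.
Step 12. [r8c8∈{2,4,8}] across row 8, 4 lands solely at r8c8 ⇒ r8c8=4.
Step 13. [r9c7∈{9}] nothing but 9 survives at r9c7 ⇒ r9c7=9.
Step 14. [r3c2∈{2,7,9}] in row 3, 7 fits only at r3c2, so r3c2=7.
Step 15. [r7c2∈{1}] only 1 remains possible at r7c2, so r7c2=1.
Step 16. [r6c2∈{6}] r6c2's peers cover all but 6, so r6c2=6.
Step 17. [r9c2∈{2}] r9c2's peers cover all but 2, so r9c2=2.
Step 18. [r5c3∈{2,7,9}] col 3 places 2 nowhere but r5c3 ⇒ r5c3=2.
Step 19. [r9c9∈{8}] r9c9 is down to just 8, so r9c9=8.
Step 20. [r1c1∈{2,9}] in row 1, 2 fits only at r1c1 ⇒ r1c1=2.
Step 21. [r8c9∈{2}] nothing but 2 survives at r8c9. So r8c9=2.
Step 22. [r6c1∈{1}] r6c1 has the single candidate 1. So r6c1=1.
Step 23. [r8c3∈{9}] r8c3 has the single candidate 9 ⇒ r8c3=9.
Step 24. [r1c2∈{9}] only 9 remains possible at r1c2 ⇒ r1c2=9.
Step 25. [r5c6∈{7}] nothing but 7 survives at r5c6, so r5c6=7.
Step 26. [r6c9∈{3}] r6c9 has the single candidate 3, so r6c9=3.
Step 27. [r7c1∈{8}] r7c1's peers cover all but 8. So r7c1=8.
Step 28. [r8c5∈{8}] r8c5's peers cover all but 8 ⇒ r8c5=8.
Step 29. [r5c1∈{9}] r5c1 is down to just 9 ⇒ r5c1=9.
Step 30. [r3c7∈{4}] r3c7's peers cover all but 4, so r3c7=4.
Step 31. [r2c7∈{5}] r2c7 is down to just 5. So r2c7=5.
Step 32. [r3c8∈{2}] only 2 remains possible at r3c8, so r3c8=2.
Step 33. [r4c4∈{2}] r4c4 has the single candidate 2 ⇒ r4c4=2.
Step 34. [r9c1∈{6}] r9c1 is down to just 6 ⇒ r9c1=6.
Step 35. [r3c4∈{6}] nothing but 6 survives at r3c4, so r3c4=6.
Step 36. [r2c8∈{8}] r2c8 has the single candidate 8. So r2c8=8.
Step 37. [r6c3∈{7}] r6c3's peers cover all but 7. So r6c3=7.
Step 38. [r8c4∈{3}] only 3 remains possible at r8c4 ⇒ r8c4=3.
Step 39. [r4c5∈{9}] nothing but 9 survives at r4c5. So r4c5=9.
Step 40. [r2c3∈{1}] r2c3's peers cover all but 1. So r2c3=1.
Step 41. [r9c6∈{4}] only 4 remains possible at r9c6, so r9c6=4.
Step 42. [r3c9∈{9}] only 9 remains possible at r3c9, so r3c9=9.

Answer: 2 9 6 4 5 8 3 1 7 / 3 4 1 7 2 9 5 8 6 / 5 7 8 6 3 1 4 2 9 / 4 8 5 2 9 3 7 6 1 / 9 3 2 1 6 7 8 5 4 / 1 6 7 8 4 5 2 9 3 / 8 1 4 9 7 2 6 3 5 / 7 5 9 3 8 6 1 4 2 / 6 2 3 5 1 4 9 7 8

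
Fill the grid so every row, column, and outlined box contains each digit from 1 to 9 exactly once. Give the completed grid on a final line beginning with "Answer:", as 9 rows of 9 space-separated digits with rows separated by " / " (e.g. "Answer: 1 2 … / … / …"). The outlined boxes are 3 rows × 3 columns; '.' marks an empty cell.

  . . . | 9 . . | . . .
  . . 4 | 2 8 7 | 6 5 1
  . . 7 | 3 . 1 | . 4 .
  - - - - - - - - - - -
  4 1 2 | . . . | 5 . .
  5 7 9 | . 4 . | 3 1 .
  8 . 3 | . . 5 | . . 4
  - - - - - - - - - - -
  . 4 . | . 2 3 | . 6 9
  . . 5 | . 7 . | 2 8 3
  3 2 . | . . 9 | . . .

Step 1. [r9c8∈{7}] r9c8 has the single candidate 7 ⇒ r9c8=7.
Step 2. [r6c2∈{6}] nothing but 6 survives at r6c2 ⇒ r6c2=6.
Step 3. [r2c1∈{9}] r2c1's peers cover all but 9. So r2c1=9.
Step 4. [r7c4∈{1,5,8}] across row 7, 5 lands solely at r7c4. So r7c4=5.
Step 5. [r9c4∈{1,4,6,8}] 8 has one home in box 8: r9c4, so r9c4=8.
Step 6. [r5c4∈{6}] r5c4's peers cover all but 6, so r5c4=6.
Step 7. [r4c8∈{9}] nothing but 9 survives at r4c8. So r4c8=9.
Step 8. [r7c7∈{1}] only 1 remains possible at r7c7 ⇒ r7c7=1.
Step 9. [r6c7∈{7}] r6c7 is down to just 7 ⇒ r6c7=7.
Step 10. [r1c7∈{8}] r1c7's peers cover all but 8 ⇒ r1c7=8.
Step 11. [r3c9∈{2}] r3c9 is down to just 2, so r3c9=2.
Step 12. [r3c1∈{6}] r3c1 has the single candidate 6 ⇒ r3c1=6.
Step 13. [r8c6∈{4,6}] 6 has one home in row 8: r8c6, so r8c6=6.
Step 14. [r9c5∈{1}] r9c5 has the single candidate 1 ⇒ r9c5=1.
Step 15. [r3c5∈{5}] r3c5 is down to just 5 ⇒ r3c5=5.
Step 16. [r5c9∈{8}] r5c9's peers cover all but 8, so r5c9=8.
Step 17. [r1c8∈{3}] nothing but 3 survives at r1c8. So r1c8=3.
Step 18. [r1c3∈{1}] r1c3 is down to just 1, so r1c3=1.
Step 19. [r8c4∈{4}] r8c4 is down to just 4. So r8c4=4.
Step 20. [r4c5∈{3}] r4c5 is down to just 3, so r4c5=3.
Step 21. [r9c9∈{5}] r9c9 is down to just 5. So r9c9=5.
Step 22. [r9c3∈{6}] only 6 remains possible at r9c3 ⇒ r9c3=6.
Step 23. [r6c5∈{9}] only 9 remains possible at r6c5. So r6c5=9.
Step 24. [r1c9∈{7}] nothing but 7 survives at r1c9. So r1c9=7.
Step 25. [r5c6∈{2}] r5c6's peers cover all but 2 ⇒ r5c6=2.
Step 26. [r3c7∈{9}] r3c7's peers cover all but 9. So r3c7=9.
Step 27. [r1c5∈{6}] only 6 remains possible at r1c5, so r1c5=6.
Step 28. [r1c1∈{2}] r1c1 is down to just 2, so r1c1=2.
Step 29. [r3c2∈{8}] r3c2 is down to just 8 ⇒ r3c2=8.
Step 30. [r9c7∈{4}] nothing but 4 survives at r9c7 ⇒ r9c7=4.
Step 31. [r7c1∈{7}] r7c1 has the single candidate 7 ⇒ r7c1=7.
Step 32. [r2c2∈{3}] r2c2's peers cover all but 3 ⇒ r2c2=3.
Step 33. [r1c6∈{4}] r1c6's peers cover all but 4, so r1c6=4.
Step 34. [r8c2∈{9}] r8c2 is down to just 9, so r8c2=9.
Step 35. [r4c4∈{7}] r4c4 has the single candidate 7 ⇒ r4c4=7.
Step 36. [r6c8∈{2}] r6c8 is down to just 2 ⇒ r6c8=2.
Step 37. [r8c1∈{1}] r8c1 is down to just 1, so r8c1=1.
Step 38. [r4c9∈{6}] r4c9 is down to just 6. So r4c9=6.
Step 39. [r6c4∈{1}] only 1 remains possible at r6c4. So r6c4=1.
Step 40. [r1c2∈{5}] nothing but 5 survives at r1c2, so r1c2=5.
Step 41. [r4c6∈{8}] nothing but 8 survives at r4c6. So r4c6=8.
Step 42. [r7c3∈{8}] r7c3's peers cover all but 8, so r7c3=8.

Answer: 2 5 1 9 6 4 8 3 7 / 9 3 4 2 8 7 6 5 1 / 6 8 7 3 5 1 9 4 2 / 4 1 2 7 3 8 5 9 6 / 5 7 9 6 4 2 3 1 8 / 8 6 3 1 9 5 7 2 4 / 7 4 8 5 2 3 1 6 9 / 1 9 5 4 7 6 2 8 3 / 3 2 6 8 1 9 4 7 5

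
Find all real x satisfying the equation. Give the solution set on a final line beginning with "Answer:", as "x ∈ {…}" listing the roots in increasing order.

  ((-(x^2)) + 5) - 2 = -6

Step 1. [((-(x^2)) + 5) - 2 = -6] add 2: x sits inside (… - 2) ⇒ sub: (-(x^2)) + 5 = -4.
Step 2. [(-(x^2)) + 5 = -4] the outer +5 inverts by subtracting 5, so sub: -(x^2) = -9.
Step 3. [-(x^2) = -9] flip signs both sides, so neg: x^2 = 9.
Step 4. [x^2 = 9] LHS squared, RHS 9 ≥ 0: apply √ (±). So sqrt: x = 3 or -3.

Answer: x ∈ {-3, 3}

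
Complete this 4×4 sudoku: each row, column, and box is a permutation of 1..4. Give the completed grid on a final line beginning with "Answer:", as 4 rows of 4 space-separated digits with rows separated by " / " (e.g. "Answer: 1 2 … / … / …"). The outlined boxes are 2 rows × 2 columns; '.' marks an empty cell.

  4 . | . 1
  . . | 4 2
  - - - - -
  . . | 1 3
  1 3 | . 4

Step 1. [r1c2∈{2}] only 2 remains possible at r1c2 ⇒ r1c2=2.
Step 2. [r1c3∈{3}] r1c3 has the single candidate 3. So r1c3=3.
Step 3. [r3c1∈{2}] r3c1 is down to just 2. So r3c1=2.
Step 4. [r4c3∈{2}] r4c3's peers cover all but 2. So r4c3=2.
Step 5. [r2c1∈{3}] r2c1 has the single candidate 3, so r2c1=3.
Step 6. [r2c2∈{1}] only 1 remains possible at r2c2 ⇒ r2c2=1.
Step 7. [r3c2∈{4}] r3c2's peers cover all but 4. So r3c2=4.

Answer: 4 2 3 1 / 3 1 4 2 / 2 4 1 3 / 1 3 2 4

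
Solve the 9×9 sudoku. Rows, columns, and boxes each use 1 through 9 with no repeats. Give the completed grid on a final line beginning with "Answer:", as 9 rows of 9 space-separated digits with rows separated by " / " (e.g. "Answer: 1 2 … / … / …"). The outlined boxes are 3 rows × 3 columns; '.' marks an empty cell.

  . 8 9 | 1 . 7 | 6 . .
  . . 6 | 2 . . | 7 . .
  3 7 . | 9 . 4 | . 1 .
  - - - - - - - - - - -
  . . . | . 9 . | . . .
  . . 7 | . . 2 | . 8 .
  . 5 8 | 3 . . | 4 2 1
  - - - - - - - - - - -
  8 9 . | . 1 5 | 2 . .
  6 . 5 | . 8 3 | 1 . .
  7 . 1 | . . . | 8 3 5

Step 1. [r6c6∈{6}] r6c6 is down to just 6 ⇒ r6c6=6.
Step 2. [r3c7∈{5}] nothing but 5 survives at r3c7. So r3c7=5.
Step 3. [r1c8∈{4}] r1c8 has the single candidate 4, so r1c8=4.
Step 4. [r4c7∈{3}] r4c7 has the single candidate 3 ⇒ r4c7=3.
Step 5. [r4c4∈{4,5,7,8}] r4c4 is the only open cell in col 4 admitting 8. So r4c4=8.
Step 6. [r8c2∈{2,4}] in row 8, 2 fits only at r8c2. So r8c2=2.
Step 7. [r9c2∈{4}] nothing but 4 survives at r9c2 ⇒ r9c2=4.
Step 8. [r2c1∈{1,4,5}] in row 2, 4 fits only at r2c1, so r2c1=4.
Step 9. [r3c3∈{2}] r3c3 is down to just 2. So r3c3=2.
Step 10. [r2c5∈{3,5}] 5 has one home in row 2: r2c5. So r2c5=5.
Step 11. [r2c9∈{3,8,9}] in row 2, 3 fits only at r2c9 ⇒ r2c9=3.
Step 12. [r2c2∈{1}] r2c2's peers cover all but 1, so r2c2=1.
Step 13. [r4c2∈{6}] r4c2 has the single candidate 6 ⇒ r4c2=6.
Step 14. [r7c8∈{6,7}] 6 has one home in col 8: r7c8 ⇒ r7c8=6.
Step 15. [r4c9∈{7}] r4c9 has the single candidate 7, so r4c9=7.
Step 16. [r5c1∈{1,9}] r5c1 is the only open cell in row 5 admitting 1, so r5c1=1.
Step 17. [r7c9∈{4}] nothing but 4 survives at r7c9 ⇒ r7c9=4.
Step 18. [r8c9∈{9}] r8c9 has the single candidate 9, so r8c9=9.
Step 19. [r8c4∈{4,7}] in row 8, 4 fits only at r8c4. So r8c4=4.
Step 20. [r3c5∈{6}] nothing but 6 survives at r3c5. So r3c5=6.
Step 21. [r1c9∈{2}] r1c9's peers cover all but 2 ⇒ r1c9=2.
Step 22. [r9c6∈{9}] r9c6 is down to just 9, so r9c6=9.
Step 23. [r9c4∈{6}] r9c4 has the single candidate 6 ⇒ r9c4=6.
Step 24. [r5c7∈{9}] r5c7 is down to just 9. So r5c7=9.
Step 25. [r1c1∈{5}] r1c1's peers cover all but 5. So r1c1=5.
Step 26. [r4c8∈{5}] r4c8 is down to just 5 ⇒ r4c8=5.
Step 27. [r2c6∈{8}] r2c6 is down to just 8, so r2c6=8.
Step 28. [r8c8∈{7}] only 7 remains possible at r8c8, so r8c8=7.
Step 29. [r9c5∈{2}] r9c5's peers cover all but 2 ⇒ r9c5=2.
Step 30. [r3c9∈{8}] r3c9's peers cover all but 8, so r3c9=8.
Step 31. [r6c1∈{9}] only 9 remains possible at r6c1, so r6c1=9.
Step 32. [r7c3∈{3}] only 3 remains possible at r7c3. So r7c3=3.
Step 33. [r5c5∈{4}] r5c5 has the single candidate 4. So r5c5=4.
Step 34. [r5c4∈{5}] r5c4 is down to just 5, so r5c4=5.
Step 35. [r2c8∈{9}] r2c8 has the single candidate 9. So r2c8=9.
Step 36. [r4c1∈{2}] nothing but 2 survives at r4c1 ⇒ r4c1=2.
Step 37. [r1c5∈{3}] r1c5 has the single candidate 3, so r1c5=3.
Step 38. [r7c4∈{7}] r7c4 has the single candidate 7, so r7c4=7.
Step 39. [r5c9∈{6}] nothing but 6 survives at r5c9, so r5c9=6.
Step 40. [r5c2∈{3}] nothing but 3 survives at r5c2, so r5c2=3.
Step 41. [r4c6∈{1}] r4c6 is down to just 1, so r4c6=1.
Step 42. [r4c3∈{4}] r4c3 is down to just 4 ⇒ r4c3=4.
Step 43. [r6c5∈{7}] r6c5 has the single candidate 7. So r6c5=7.

Answer: 5 8 9 1 3 7 6 4 2 / 4 1 6 2 5 8 7 9 3 / 3 7 2 9 6 4 5 1 8 / 2 6 4 8 9 1 3 5 7 / 1 3 7 5 4 2 9 8 6 / 9 5 8 3 7 6 4 2 1 / 8 9 3 7 1 5 2 6 4 / 6 2 5 4 8 3 1 7 9 / 7 4 1 6 2 9 8 3 5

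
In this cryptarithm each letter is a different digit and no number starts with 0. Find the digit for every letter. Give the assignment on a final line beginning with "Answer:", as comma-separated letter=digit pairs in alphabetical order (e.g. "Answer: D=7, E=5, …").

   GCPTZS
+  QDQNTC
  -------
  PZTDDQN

Step 1. [col 1: S + C ≡ N (mod 10)] several values work for S in column 1 (S + C ≡ N (mod 10), carry-in 0); try S=4, so S=4.
Step 2. [col 1: S + C ≡ N (mod 10)] no forcing yet in column 1 (carry-in 0); N=2 is free and consistent — try it ⇒ N=2.
Step 3. [P] the sum has 7 digits but both addends have 6; that extra leading digit P is the final carry, namely 1. So P=1.
Step 4. [col 1: S + C ≡ N (mod 10)] in column 1 we have S+C≡N with carry-in 0; given S=4, N=2 and digits 1,2,4 already taken and all letters distinct, that pins C to 8. So C=8.
Step 5. [col 2: Z + T ≡ Q (mod 10)] column 2 (Z + T ≡ Q (mod 10), carry-in 1) doesn't pin T yet; pick T=5 and continue, so T=5.
Step 6. [col 2: Z + T ≡ Q (mod 10)] no forcing yet in column 2 (carry-in 1); Z=0 is free and consistent — try it, so Z=0.
Step 7. [col 2: Z + T ≡ Q (mod 10)] in column 2 we have Z+T≡Q with carry-in 1; given Z=0, T=5 and digits 0,1,2,4,5,8 already taken and all letters distinct, that pins Q to 6 ⇒ Q=6.
Step 8. [col 3: T + N ≡ D (mod 10)] column 3 reads T+N+carry(0)=D with T=5, N=2; with digits 0,1,2,4,5,6,8 already taken and all letters distinct, the only value for D is 7. So D=7.
Step 9. [col 6: G + Q ≡ Z (mod 10)] column 6: given Q=6, Z=0, carry-in 1, and digits 0,1,2,4,5,6,7,8 already taken and all letters distinct, G+Q≡Z (mod 10) forces G=3, so G=3.

Answer: C=8, D=7, G=3, N=2, P=1, Q=6, S=4, T=5, Z=0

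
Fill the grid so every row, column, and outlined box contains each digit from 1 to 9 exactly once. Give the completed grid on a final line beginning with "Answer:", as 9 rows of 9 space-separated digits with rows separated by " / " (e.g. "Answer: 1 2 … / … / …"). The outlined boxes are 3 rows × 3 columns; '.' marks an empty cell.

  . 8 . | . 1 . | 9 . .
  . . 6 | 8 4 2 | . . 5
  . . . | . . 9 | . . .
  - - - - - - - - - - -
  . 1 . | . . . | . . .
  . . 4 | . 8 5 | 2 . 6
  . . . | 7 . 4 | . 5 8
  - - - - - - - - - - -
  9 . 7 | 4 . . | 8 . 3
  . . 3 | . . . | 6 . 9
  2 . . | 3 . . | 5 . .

Step 1. [r3c8∈{1,2,3,4,6,7,8}] across row 3, 8 lands solely at r3c8. So r3c8=8.
Step 2. [r1c8∈{2,3,4,6,7}] across col 8, 6 lands solely at r1c8. So r1c8=6.
Step 3. [r1c4∈{5}] r1c4's peers cover all but 5 ⇒ r1c4=5.
Step 4. [r1c3∈{2}] nothing but 2 survives at r1c3 ⇒ r1c3=2.
Step 5. [r6c2∈{2,3,6,9}] r6c2 is the only open cell in col 2 admitting 2, so r6c2=2.
Step 6. [r9c5∈{6,7,9}] 9 has one home in row 9: r9c5. So r9c5=9.
Step 7. [r6c7∈{1,3}] across row 6, 1 lands solely at r6c7 ⇒ r6c7=1.
Step 8. [r3c9∈{1,2,4,7}] in row 3, 2 fits only at r3c9. So r3c9=2.
Step 9. [r9c9∈{1,4,7}] across col 9, 1 lands solely at r9c9, so r9c9=1.
Step 10. [r8c1∈{1,4,5,8}] r8c1 is the only open cell in box 7 admitting 1, so r8c1=1.
Step 11. [r4c1∈{3,5,6,7,8}] in col 1, 8 fits only at r4c1. So r4c1=8.
Step 12. [r3c1∈{3,4,5,7}] col 1 places 5 nowhere but r3c1 ⇒ r3c1=5.
Step 13. [r1c1∈{3,4,7}] in col 1, 4 fits only at r1c1. So r1c1=4.
Step 14. [r1c9∈{7}] only 7 remains possible at r1c9. So r1c9=7.
Step 15. [r2c7∈{3}] r2c7 has the single candidate 3 ⇒ r2c7=3.
Step 16. [r3c5∈{3,6,7}] box 2 places 7 nowhere but r3c5. So r3c5=7.
Step 17. [r8c4∈{2}] only 2 remains possible at r8c4 ⇒ r8c4=2.
Step 18. [r4c7∈{4,7}] r4c7 is the only open cell in col 7 admitting 7. So r4c7=7.
Step 19. [r4c5∈{2,3,6}] r4c5 is the only open cell in row 4 admitting 2 ⇒ r4c5=2.
Step 20. [r6c5∈{3,6}] across col 5, 3 lands solely at r6c5, so r6c5=3.
Step 21. [r7c5∈{5,6}] 6 has one home in col 5: r7c5. So r7c5=6.
Step 22. [r4c8∈{3,4,9}] r4c8 is the only open cell in row 4 admitting 3 ⇒ r4c8=3.
Step 23. [r2c2∈{7,9}] r2c2 is the only open cell in row 2 admitting 9 ⇒ r2c2=9.
Step 24. [r5c1∈{3,7}] across col 1, 3 lands solely at r5c1. So r5c1=3.
Step 25. [r8c6∈{7,8}] row 8 places 8 nowhere but r8c6 ⇒ r8c6=8.
Step 26. [r8c8∈{4,7}] r8c8 is the only open cell in row 8 admitting 7, so r8c8=7.
Step 27. [r8c2∈{4,5}] in row 8, 4 fits only at r8c2 ⇒ r8c2=4.
Step 28. [r3c4∈{6}] r3c4 is down to just 6, so r3c4=6.
Step 29. [r4c4∈{9}] only 9 remains possible at r4c4 ⇒ r4c4=9.
Step 30. [r5c8∈{9}] only 9 remains possible at r5c8 ⇒ r5c8=9.
Step 31. [r2c1∈{7}] r2c1 is down to just 7, so r2c1=7.
Step 32. [r3c3∈{1}] r3c3 has the single candidate 1, so r3c3=1.
Step 33. [r3c7∈{4}] r3c7 has the single candidate 4, so r3c7=4.
Step 34. [r8c5∈{5}] r8c5 is down to just 5. So r8c5=5.
Step 35. [r7c6∈{1}] nothing but 1 survives at r7c6 ⇒ r7c6=1.
Step 36. [r6c3∈{9}] r6c3 has the single candidate 9 ⇒ r6c3=9.
Step 37. [r2c8∈{1}] nothing but 1 survives at r2c8 ⇒ r2c8=1.
Step 38. [r1c6∈{3}] r1c6's peers cover all but 3. So r1c6=3.
Step 39. [r4c3∈{5}] r4c3 has the single candidate 5 ⇒ r4c3=5.
Step 40. [r9c2∈{6}] r9c2 has the single candidate 6 ⇒ r9c2=6.
Step 41. [r9c3∈{8}] r9c3 is down to just 8, so r9c3=8.
Step 42. [r7c8∈{2}] r7c8's peers cover all but 2. So r7c8=2.
Step 43. [r4c9∈{4}] r4c9 has the single candidate 4 ⇒ r4c9=4.
Step 44. [r7c2∈{5}] nothing but 5 survives at r7c2 ⇒ r7c2=5.
Step 45. [r5c2∈{7}] only 7 remains possible at r5c2, so r5c2=7.
Step 46. [r5c4∈{1}] nothing but 1 survives at r5c4, so r5c4=1.
Step 47. [r6c1∈{6}] nothing but 6 survives at r6c1 ⇒ r6c1=6.
Step 48. [r4c6∈{6}] r4c6's peers cover all but 6 ⇒ r4c6=6.
Step 49. [r3c2∈{3}] only 3 remains possible at r3c2. So r3c2=3.
Step 50. [r9c6∈{7}] only 7 remains possible at r9c6 ⇒ r9c6=7.
Step 51. [r9c8∈{4}] nothing but 4 survives at r9c8 ⇒ r9c8=4.

Answer: 4 8 2 5 1 3 9 6 7 / 7 9 6 8 4 2 3 1 5 / 5 3 1 6 7 9 4 8 2 / 8 1 5 9 2 6 7 3 4 / 3 7 4 1 8 5 2 9 6 / 6 2 9 7 3 4 1 5 8 / 9 5 7 4 6 1 8 2 3 / 1 4 3 2 5 8 6 7 9 / 2 6 8 3 9 7 5 4 1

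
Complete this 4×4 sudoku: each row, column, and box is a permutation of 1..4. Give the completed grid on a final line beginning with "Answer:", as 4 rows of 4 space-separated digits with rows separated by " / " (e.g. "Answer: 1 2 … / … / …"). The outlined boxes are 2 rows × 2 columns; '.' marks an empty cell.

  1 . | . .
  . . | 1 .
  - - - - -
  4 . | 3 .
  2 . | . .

Step 1. [r1c3∈{2,4}] 2 has one home in col 3: r1c3. So r1c3=2.
Step 2. [r4c2∈{1,3}] 3 has one home in row 4: r4c2 ⇒ r4c2=3.
Step 3. [r1c2∈{4}] nothing but 4 survives at r1c2 ⇒ r1c2=4.
Step 4. [r2c4∈{3,4}] r2c4 is the only open cell in row 2 admitting 4 ⇒ r2c4=4.
Step 5. [r4c4∈{1}] r4c4 is down to just 1 ⇒ r4c4=1.
Step 6. [r2c1∈{3}] nothing but 3 survives at r2c1. So r2c1=3.
Step 7. [r1c4∈{3}] nothing but 3 survives at r1c4, so r1c4=3.
Step 8. [r3c2∈{1}] r3c2 is down to just 1, so r3c2=1.
Step 9. [r2c2∈{2}] nothing but 2 survives at r2c2. So r2c2=2.
Step 10. [r4c3∈{4}] r4c3's peers cover all but 4, so r4c3=4.
Step 11. [r3c4∈{2}] r3c4's peers cover all but 2, so r3c4=2.

Answer: 1 4 2 3 / 3 2 1 4 / 4 1 3 2 / 2 3 4 1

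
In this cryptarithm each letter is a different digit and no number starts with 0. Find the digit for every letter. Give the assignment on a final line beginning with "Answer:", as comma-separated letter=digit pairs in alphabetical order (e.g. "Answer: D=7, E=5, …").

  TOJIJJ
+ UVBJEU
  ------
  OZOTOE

Step 1. [col 1: J + U ≡ E (mod 10)] no forcing yet in column 1 (carry-in 0); E=9 is free and consistent — try it, so E=9.
Step 2. [col 1: J + U ≡ E (mod 10)] column 1 (J + U ≡ E (mod 10), carry-in 0) doesn't pin J yet; pick J=7 and continue ⇒ J=7.
Step 3. [col 1: J + U ≡ E (mod 10)] from column 1 (J=7, E=9, carry-in 0, digits 7,9 already taken and all letters distinct): U must equal 2. So U=2.
Step 4. [col 2: J + E ≡ O (mod 10)] column 2 reads J+E+carry(0)=O with J=7, E=9; with digits 2,7,9 already taken and all letters distinct, the only value for O is 6. So O=6.
Step 5. [col 3: I + J ≡ T (mod 10)] several values work for T in column 3 (I + J ≡ T (mod 10), carry-in 1); try T=3, so T=3.
Step 6. [col 3: I + J ≡ T (mod 10)] column 3 reads I+J+carry(1)=T with J=7, T=3; with digits 2,3,6,7,9 already taken and all letters distinct, the only value for I is 5, so I=5.
Step 7. [col 4: J + B ≡ O (mod 10)] column 4 reads J+B+carry(1)=O with J=7, O=6; with digits 2,3,5,6,7,9 already taken and all letters distinct, the only value for B is 8, so B=8.
Step 8. [col 5: O + V ≡ Z (mod 10)] column 5: given O=6, carry-in 1, and digits 2,3,5,6,7,8,9 already taken and all letters distinct, O+V≡Z (mod 10) forces Z=1. So Z=1.
Step 9. [col 5: O + V ≡ Z (mod 10)] column 5 reads O+V+carry(1)=Z with O=6, Z=1; with digits 1,2,3,5,6,7,8,9 already taken and all letters distinct, the only value for V is 4, so V=4.

Answer: B=8, E=9, I=5, J=7, O=6, T=3, U=2, V=4, Z=1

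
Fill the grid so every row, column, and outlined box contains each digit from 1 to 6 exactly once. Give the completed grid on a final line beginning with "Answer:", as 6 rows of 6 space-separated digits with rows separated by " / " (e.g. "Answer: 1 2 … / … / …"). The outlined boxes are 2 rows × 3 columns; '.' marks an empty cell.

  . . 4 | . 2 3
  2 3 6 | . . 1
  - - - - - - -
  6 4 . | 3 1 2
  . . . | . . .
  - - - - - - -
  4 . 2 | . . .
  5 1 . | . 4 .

Step 1. [r6c6∈{6}] r6c6's peers cover all but 6, so r6c6=6.
Step 2. [r2c5∈{5}] r2c5 has the single candidate 5. So r2c5=5.
Step 3. [r4c3∈{1,3,5}] r4c3 is the only open cell in col 3 admitting 1 ⇒ r4c3=1.
Step 4. [r5c6∈{5}] r5c6's peers cover all but 5 ⇒ r5c6=5.
Step 5. [r4c4∈{4,5,6}] across col 4, 5 lands solely at r4c4, so r4c4=5.
Step 6. [r5c5∈{3}] nothing but 3 survives at r5c5 ⇒ r5c5=3.
Step 7. [r1c1∈{1}] r1c1's peers cover all but 1. So r1c1=1.
Step 8. [r1c4∈{6}] r1c4 is down to just 6 ⇒ r1c4=6.
Step 9. [r4c6∈{4}] nothing but 4 survives at r4c6. So r4c6=4.
Step 10. [r1c2∈{5}] only 5 remains possible at r1c2. So r1c2=5.
Step 11. [r5c2∈{6}] nothing but 6 survives at r5c2. So r5c2=6.
Step 12. [r4c2∈{2}] r4c2's peers cover all but 2. So r4c2=2.
Step 13. [r4c5∈{6}] r4c5's peers cover all but 6, so r4c5=6.
Step 14. [r4c1∈{3}] r4c1 has the single candidate 3. So r4c1=3.
Step 15. [r6c3∈{3}] r6c3 has the single candidate 3, so r6c3=3.
Step 16. [r6c4∈{2}] only 2 remains possible at r6c4. So r6c4=2.
Step 17. [r3c3∈{5}] only 5 remains possible at r3c3. So r3c3=5.
Step 18. [r5c4∈{1}] r5c4 is down to just 1, so r5c4=1.
Step 19. [r2c4∈{4}] only 4 remains possible at r2c4. So r2c4=4.

Answer: 1 5 4 6 2 3 / 2 3 6 4 5 1 / 6 4 5 3 1 2 / 3 2 1 5 6 4 / 4 6 2 1 3 5 / 5 1 3 2 4 6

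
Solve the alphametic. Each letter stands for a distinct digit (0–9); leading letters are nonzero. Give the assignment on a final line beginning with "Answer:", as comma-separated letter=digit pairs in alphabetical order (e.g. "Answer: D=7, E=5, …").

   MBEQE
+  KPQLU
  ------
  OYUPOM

Step 1. [col 1: E + U ≡ M (mod 10)] column 1 (E + U ≡ M (mod 10), carry-in 0) doesn't pin U yet; pick U=8 and continue. So U=8.
Step 2. [col 1: E + U ≡ M (mod 10)] no forcing yet in column 1 (carry-in 0); E=5 is free and consistent — try it ⇒ E=5.
Step 3. [O] the sum has 6 digits but both addends have 5; that extra leading digit O is the final carry, namely 1, so O=1.
Step 4. [col 1: E + U ≡ M (mod 10)] in column 1 we have E+U≡M with carry-in 0; given E=5, U=8 and digits 1,5,8 already taken and all letters distinct, that pins M to 3. So M=3.
Step 5. [col 2: Q + L ≡ O (mod 10)] no forcing yet in column 2 (carry-in 1); L=6 is free and consistent — try it, so L=6.
Step 6. [col 2: Q + L ≡ O (mod 10)] column 2 reads Q+L+carry(1)=O with L=6, O=1; with digits 1,3,5,6,8 already taken and all letters distinct, the only value for Q is 4, so Q=4.
Step 7. [col 3: E + Q ≡ P (mod 10)] in column 3 we have E+Q≡P with carry-in 1; given E=5, Q=4 and digits 1,3,4,5,6,8 already taken and all letters distinct, that pins P to 0. So P=0.
Step 8. [col 4: B + P ≡ U (mod 10)] column 4 reads B+P+carry(1)=U with P=0, U=8; with digits 0,1,3,4,5,6,8 already taken and all letters distinct, the only value for B is 7. So B=7.
Step 9. [col 5: M + K ≡ Y (mod 10)] column 5: given M=3, carry-in 0, and digits 0,1,3,4,5,6,7,8 already taken and all letters distinct, M+K≡Y (mod 10) forces K=9 ⇒ K=9.
Step 10. [col 5: M + K ≡ Y (mod 10)] from column 5 (M=3, K=9, carry-in 0, digits 0,1,3,4,5,6,7,8,9 already taken and all letters distinct): Y must equal 2 ⇒ Y=2.

Answer: B=7, E=5, K=9, L=6, M=3, O=1, P=0, Q=4, U=8, Y=2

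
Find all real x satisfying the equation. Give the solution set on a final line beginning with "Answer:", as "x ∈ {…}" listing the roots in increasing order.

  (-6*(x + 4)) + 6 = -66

Step 1. [(-6*(x + 4)) + 6 = -66] +6 is outermost — subtract 6 both sides ⇒ sub: -6*(x + 4) = -72.
Step 2. [-6*(x + 4) = -72] divide by the outer -6 ⇒ div: x + 4 = 12.
Step 3. [x + 4 = 12] +4 is outermost — subtract 4 both sides. So sub: x = 8.

Answer: x ∈ {8}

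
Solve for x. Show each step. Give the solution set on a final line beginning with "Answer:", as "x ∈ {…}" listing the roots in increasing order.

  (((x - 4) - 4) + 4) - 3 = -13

Step 1. [(((x - 4) - 4) + 4) - 3 = -13] 3 comes off first (add 3) ⇒ sub: ((x - 4) - 4) + 4 = -10.
Step 2. [((x - 4) - 4) + 4 = -10] peel the +4: subtract 4 from each side ⇒ sub: (x - 4) - 4 = -14.
Step 3. [(x - 4) - 4 = -14] -4 is outermost — add 4 both sides ⇒ sub: x - 4 = -10.
Step 4. [x - 4 = -10] 4 comes off first (add 4) ⇒ sub: x = -6.

Answer: x ∈ {-6}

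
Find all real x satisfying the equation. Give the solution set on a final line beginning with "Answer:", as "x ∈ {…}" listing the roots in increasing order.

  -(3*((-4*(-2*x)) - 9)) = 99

Step 1. [-(3*((-4*(-2*x)) - 9)) = 99] leading − — multiply by −1, so neg: 3*((-4*(-2*x)) - 9) = -99.
Step 2. [3*((-4*(-2*x)) - 9) = -99] 3·(inner) — divide through by 3, so div: (-4*(-2*x)) - 9 = -33.
Step 3. [(-4*(-2*x)) - 9 = -33] 9 comes off first (add 9), so sub: -4*(-2*x) = -24.
Step 4. [-4*(-2*x) = -24] LHS = -4·(…); ÷-4 both sides. So div: -2*x = 6.
Step 5. [-2*x = 6] -2·(inner) — divide through by -2 ⇒ div: x = -3.

Answer: x ∈ {-3}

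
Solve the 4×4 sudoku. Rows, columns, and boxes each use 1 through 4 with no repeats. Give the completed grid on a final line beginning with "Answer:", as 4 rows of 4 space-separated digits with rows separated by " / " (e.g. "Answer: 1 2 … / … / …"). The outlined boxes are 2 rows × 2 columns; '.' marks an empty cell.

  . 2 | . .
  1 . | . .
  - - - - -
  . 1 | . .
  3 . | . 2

Step 1. [r1c1∈{4}] nothing but 4 survives at r1c1 ⇒ r1c1=4.
Step 2. [r2c2∈{3}] r2c2 is down to just 3 ⇒ r2c2=3.
Step 3. [r1c4∈{1,3}] r1c4 is the only open cell in col 4 admitting 1. So r1c4=1.
Step 4. [r2c4∈{4}] r2c4 has the single candidate 4. So r2c4=4.
Step 5. [r3c3∈{3,4}] row 3 places 4 nowhere but r3c3 ⇒ r3c3=4.
Step 6. [r4c3∈{1}] only 1 remains possible at r4c3. So r4c3=1.
Step 7. [r1c3∈{3}] r1c3 is down to just 3. So r1c3=3.
Step 8. [r3c1∈{2}] r3c1 is down to just 2, so r3c1=2.
Step 9. [r2c3∈{2}] r2c3's peers cover all but 2 ⇒ r2c3=2.
Step 10. [r3c4∈{3}] r3c4's peers cover all but 3, so r3c4=3.
Step 11. [r4c2∈{4}] only 4 remains possible at r4c2, so r4c2=4.

Answer: 4 2 3 1 / 1 3 2 4 / 2 1 4 3 / 3 4 1 2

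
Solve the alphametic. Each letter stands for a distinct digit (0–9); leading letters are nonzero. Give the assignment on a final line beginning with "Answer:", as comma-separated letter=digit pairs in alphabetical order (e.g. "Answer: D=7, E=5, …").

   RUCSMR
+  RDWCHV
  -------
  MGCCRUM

Step 1. [col 1: R + V ≡ M (mod 10)] no forcing yet in column 1 (carry-in 0); R=5 is free and consistent — try it, so R=5.
Step 2. [col 1: R + V ≡ M (mod 10)] column 1 (R + V ≡ M (mod 10), carry-in 0) doesn't pin V yet; pick V=6 and continue ⇒ V=6.
Step 3. [col 1: R + V ≡ M (mod 10)] in column 1 we have R+V≡M with carry-in 0; given R=5, V=6 and digits 5,6 already taken and all letters distinct, that pins M to 1, so M=1.
Step 4. [col 2: M + H ≡ U (mod 10)] no forcing yet in column 2 (carry-in 1); H=2 is free and consistent — try it, so H=2.
Step 5. [col 2: M + H ≡ U (mod 10)] from column 2 (M=1, H=2, carry-in 1, digits 1,2,5,6 already taken and all letters distinct): U must equal 4, so U=4.
Step 6. [col 3: S + C ≡ R (mod 10)] C=8 is one option consistent with column 3 (S + C ≡ R (mod 10), carry-in 0) — take it, so C=8.
Step 7. [col 3: S + C ≡ R (mod 10)] in column 3 we have S+C≡R with carry-in 0; given C=8, R=5 and digits 1,2,4,5,6,8 already taken and all letters distinct, that pins S to 7, so S=7.
Step 8. [col 4: C + W ≡ C (mod 10)] in column 4 we have C+W≡C with carry-in 1; given C=8 and digits 1,2,4,5,6,7,8 already taken and all letters distinct, that pins W to 9. So W=9.
Step 9. [col 5: U + D ≡ C (mod 10)] from column 5 (U=4, C=8, carry-in 1, digits 1,2,4,5,6,7,8,9 already taken and all letters distinct): D must equal 3 ⇒ D=3.
Step 10. [col 6: R + R ≡ G (mod 10)] in column 6 we have R+R≡G with carry-in 0; given R=5 and digits 1,2,3,4,5,6,7,8,9 already taken and all letters distinct, that pins G to 0 ⇒ G=0.

Answer: C=8, D=3, G=0, H=2, M=1, R=5, S=7, U=4, V=6, W=9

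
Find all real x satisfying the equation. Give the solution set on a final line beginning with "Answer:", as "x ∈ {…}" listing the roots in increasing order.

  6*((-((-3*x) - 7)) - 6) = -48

Step 1. [6*((-((-3*x) - 7)) - 6) = -48] 6 out front; divide by 6 ⇒ div: (-((-3*x) - 7)) - 6 = -8.
Step 2. [(-((-3*x) - 7)) - 6 = -8] 6 comes off first (add 6) ⇒ sub: -((-3*x) - 7) = -2.
Step 3. [-((-3*x) - 7) = -2] LHS negated; negate both sides ⇒ neg: (-3*x) - 7 = 2.
Step 4. [(-3*x) - 7 = 2] add 7: x sits inside (… - 7) ⇒ sub: -3*x = 9.
Step 5. [-3*x = 9] LHS = -3·(…); ÷-3 both sides. So div: x = -3.

Answer: x ∈ {-3}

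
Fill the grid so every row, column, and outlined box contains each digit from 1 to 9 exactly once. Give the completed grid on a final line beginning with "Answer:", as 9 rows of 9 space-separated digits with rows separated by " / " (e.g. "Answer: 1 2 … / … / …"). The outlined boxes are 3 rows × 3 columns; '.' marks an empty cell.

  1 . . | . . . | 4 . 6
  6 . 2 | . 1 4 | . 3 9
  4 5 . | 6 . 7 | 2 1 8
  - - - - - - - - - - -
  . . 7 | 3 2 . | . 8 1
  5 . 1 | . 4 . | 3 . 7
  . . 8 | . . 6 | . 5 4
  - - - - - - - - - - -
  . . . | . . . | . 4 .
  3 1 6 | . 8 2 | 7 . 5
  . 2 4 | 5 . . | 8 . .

Step 1. [r4c1∈{9}] r4c1's peers cover all but 9 ⇒ r4c1=9.
Step 2. [r7c7∈{1,6,9}] in col 7, 1 fits only at r7c7. So r7c7=1.
Step 3. [r2c4∈{8}] only 8 remains possible at r2c4, so r2c4=8.
Step 4. [r5c4∈{9}] r5c4 is down to just 9, so r5c4=9.
Step 5. [r7c4∈{7}] r7c4 is down to just 7. So r7c4=7.
Step 6. [r1c2∈{3,7,8,9}] r1c2 is the only open cell in row 1 admitting 8 ⇒ r1c2=8.
Step 7. [r9c9∈{3}] r9c9 has the single candidate 3, so r9c9=3.
Step 8. [r7c5∈{3,6,9}] row 7 places 6 nowhere but r7c5, so r7c5=6.
Step 9. [r9c5∈{9}] only 9 remains possible at r9c5, so r9c5=9.
Step 10. [r3c5∈{3}] r3c5's peers cover all but 3, so r3c5=3.
Step 11. [r5c2∈{6}] r5c2 has the single candidate 6 ⇒ r5c2=6.
Step 12. [r3c3∈{9}] r3c3 is down to just 9. So r3c3=9.
Step 13. [r1c6∈{5,9}] row 1 places 9 nowhere but r1c6 ⇒ r1c6=9.
Step 14. [r6c7∈{9}] nothing but 9 survives at r6c7. So r6c7=9.
Step 15. [r7c3∈{5}] r7c3 has the single candidate 5 ⇒ r7c3=5.
Step 16. [r1c3∈{3}] only 3 remains possible at r1c3 ⇒ r1c3=3.
Step 17. [r5c8∈{2}] only 2 remains possible at r5c8 ⇒ r5c8=2.
Step 18. [r5c6∈{8}] r5c6 is down to just 8 ⇒ r5c6=8.
Step 19. [r7c6∈{3}] r7c6 is down to just 3 ⇒ r7c6=3.
Step 20. [r2c7∈{5}] r2c7 has the single candidate 5. So r2c7=5.
Step 21. [r2c2∈{7}] r2c2 has the single candidate 7 ⇒ r2c2=7.
Step 22. [r7c9∈{2}] r7c9's peers cover all but 2 ⇒ r7c9=2.
Step 23. [r9c1∈{7}] only 7 remains possible at r9c1 ⇒ r9c1=7.
Step 24. [r4c2∈{4}] nothing but 4 survives at r4c2 ⇒ r4c2=4.
Step 25. [r1c4∈{2}] r1c4 is down to just 2. So r1c4=2.
Step 26. [r7c1∈{8}] nothing but 8 survives at r7c1. So r7c1=8.
Step 27. [r4c6∈{5}] r4c6 is down to just 5. So r4c6=5.
Step 28. [r7c2∈{9}] r7c2 has the single candidate 9 ⇒ r7c2=9.
Step 29. [r4c7∈{6}] r4c7 is down to just 6, so r4c7=6.
Step 30. [r1c8∈{7}] r1c8's peers cover all but 7 ⇒ r1c8=7.
Step 31. [r6c4∈{1}] nothing but 1 survives at r6c4. So r6c4=1.
Step 32. [r6c2∈{3}] nothing but 3 survives at r6c2 ⇒ r6c2=3.
Step 33. [r9c8∈{6}] r9c8 is down to just 6 ⇒ r9c8=6.
Step 34. [r1c5∈{5}] only 5 remains possible at r1c5, so r1c5=5.
Step 35. [r8c8∈{9}] r8c8 is down to just 9, so r8c8=9.
Step 36. [r8c4∈{4}] nothing but 4 survives at r8c4, so r8c4=4.
Step 37. [r6c5∈{7}] r6c5 has the single candidate 7 ⇒ r6c5=7.
Step 38. [r6c1∈{2}] nothing but 2 survives at r6c1. So r6c1=2.
Step 39. [r9c6∈{1}] nothing but 1 survives at r9c6, so r9c6=1.

Answer: 1 8 3 2 5 9 4 7 6 / 6 7 2 8 1 4 5 3 9 / 4 5 9 6 3 7 2 1 8 / 9 4 7 3 2 5 6 8 1 / 5 6 1 9 4 8 3 2 7 / 2 3 8 1 7 6 9 5 4 / 8 9 5 7 6 3 1 4 2 / 3 1 6 4 8 2 7 9 5 / 7 2 4 5 9 1 8 6 3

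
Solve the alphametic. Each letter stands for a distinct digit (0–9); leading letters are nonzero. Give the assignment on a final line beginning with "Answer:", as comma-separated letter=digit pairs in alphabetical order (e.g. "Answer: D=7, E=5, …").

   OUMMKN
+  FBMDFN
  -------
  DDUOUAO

Step 1. [col 1: N + N ≡ O (mod 10)] N=9 is one option consistent with column 1 (N + N ≡ O (mod 10), carry-in 0) — take it, so N=9.
Step 2. [D] D is the leading digit of a 7-digit sum of two 6-digit numbers; the final carry is exactly 1 ⇒ D=1.
Step 3. [col 1: N + N ≡ O (mod 10)] column 1 reads N+N+carry(0)=O with N=9; with digits 1,9 already taken and all letters distinct, the only value for O is 8 ⇒ O=8.
Step 4. [col 2: K + F ≡ A (mod 10)] F=3 is one option consistent with column 2 (K + F ≡ A (mod 10), carry-in 1) — take it ⇒ F=3.
Step 5. [col 2: K + F ≡ A (mod 10)] several values work for K in column 2 (K + F ≡ A (mod 10), carry-in 1); try K=2 ⇒ K=2.
Step 6. [col 2: K + F ≡ A (mod 10)] column 2 reads K+F+carry(1)=A with K=2, F=3; with digits 1,2,3,8,9 already taken and all letters distinct, the only value for A is 6 ⇒ A=6.
Step 7. [col 3: M + D ≡ U (mod 10)] in column 3 we have M+D≡U with carry-in 0; given D=1 and digits 1,2,3,6,8,9 already taken and all letters distinct, that pins U to 5, so U=5.
Step 8. [col 3: M + D ≡ U (mod 10)] from column 3 (D=1, U=5, carry-in 0, digits 1,2,3,5,6,8,9 already taken and all letters distinct): M must equal 4 ⇒ M=4.
Step 9. [col 5: U + B ≡ U (mod 10)] column 5 reads U+B+carry(0)=U with U=5; with digits 1,2,3,4,5,6,8,9 already taken and all letters distinct, the only value for B is 0 ⇒ B=0.

Answer: A=6, B=0, D=1, F=3, K=2, M=4, N=9, O=8, U=5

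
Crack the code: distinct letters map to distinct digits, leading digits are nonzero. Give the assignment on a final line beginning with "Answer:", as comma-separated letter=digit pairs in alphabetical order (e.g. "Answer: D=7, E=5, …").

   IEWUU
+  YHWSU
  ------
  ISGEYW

Step 1. [col 1: U + U ≡ W (mod 10)] W=6 is one option consistent with column 1 (U + U ≡ W (mod 10), carry-in 0) — take it. So W=6.
Step 2. [I] I is the leading digit of a 6-digit sum of two 5-digit numbers; the final carry is exactly 1. So I=1.
Step 3. [col 1: U + U ≡ W (mod 10)] column 1 (U + U ≡ W (mod 10), carry-in 0) doesn't pin U yet; pick U=8 and continue. So U=8.
Step 4. [col 2: U + S ≡ Y (mod 10)] no forcing yet in column 2 (carry-in 1); Y=9 is free and consistent — try it ⇒ Y=9.
Step 5. [col 2: U + S ≡ Y (mod 10)] column 2 reads U+S+carry(1)=Y with U=8, Y=9; with digits 1,6,8,9 already taken and all letters distinct, the only value for S is 0, so S=0.
Step 6. [col 3: W + W ≡ E (mod 10)] in column 3 we have W+W≡E with carry-in 0; given W=6 and digits 0,1,6,8,9 already taken and all letters distinct, that pins E to 2 ⇒ E=2.
Step 7. [col 4: E + H ≡ G (mod 10)] column 4 reads E+H+carry(1)=G with E=2; with digits 0,1,2,6,8,9 already taken and all letters distinct, the only value for H is 4 ⇒ H=4.
Step 8. [col 4: E + H ≡ G (mod 10)] column 4: given E=2, H=4, carry-in 1, and digits 0,1,2,4,6,8,9 already taken and all letters distinct, E+H≡G (mod 10) forces G=7 ⇒ G=7.

Answer: E=2, G=7, H=4, I=1, S=0, U=8, W=6, Y=9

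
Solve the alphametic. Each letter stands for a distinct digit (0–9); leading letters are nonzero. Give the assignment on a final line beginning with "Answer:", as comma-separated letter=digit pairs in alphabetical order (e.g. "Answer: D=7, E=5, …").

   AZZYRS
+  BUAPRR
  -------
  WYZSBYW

Step 1. [col 1: S + R ≡ W (mod 10)] several values work for W in column 1 (S + R ≡ W (mod 10), carry-in 0); try W=1 ⇒ W=1.
Step 2. [col 1: S + R ≡ W (mod 10)] several values work for R in column 1 (S + R ≡ W (mod 10), carry-in 0); try R=6 ⇒ R=6.
Step 3. [col 1: S + R ≡ W (mod 10)] from column 1 (R=6, W=1, carry-in 0, digits 1,6 already taken and all letters distinct): S must equal 5, so S=5.
Step 4. [col 2: R + R ≡ Y (mod 10)] from column 2 (R=6, carry-in 1, digits 1,5,6 already taken and all letters distinct): Y must equal 3 ⇒ Y=3.
Step 5. [col 3: Y + P ≡ B (mod 10)] P=0 is one option consistent with column 3 (Y + P ≡ B (mod 10), carry-in 1) — take it ⇒ P=0.
Step 6. [col 3: Y + P ≡ B (mod 10)] column 3 reads Y+P+carry(1)=B with Y=3, P=0; with digits 0,1,3,5,6 already taken and all letters distinct, the only value for B is 4. So B=4.
Step 7. [col 4: Z + A ≡ S (mod 10)] several values work for Z in column 4 (Z + A ≡ S (mod 10), carry-in 0); try Z=7. So Z=7.
Step 8. [col 4: Z + A ≡ S (mod 10)] column 4: given Z=7, S=5, carry-in 0, and digits 0,1,3,4,5,6,7 already taken and all letters distinct, Z+A≡S (mod 10) forces A=8 ⇒ A=8.
Step 9. [col 5: Z + U ≡ Z (mod 10)] from column 5 (Z=7, carry-in 1, digits 0,1,3,4,5,6,7,8 already taken and all letters distinct): U must equal 9 ⇒ U=9.

Answer: A=8, B=4, P=0, R=6, S=5, U=9, W=1, Y=3, Z=7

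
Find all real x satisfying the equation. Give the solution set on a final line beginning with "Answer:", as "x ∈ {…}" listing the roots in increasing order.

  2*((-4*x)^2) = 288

Step 1. [2*((-4*x)^2) = 288] leading coefficient 2: divide by 2. So div: (-4*x)^2 = 144.
Step 2. [(-4*x)^2 = 144] LHS squared, RHS 144 ≥ 0: apply √ (±), so sqrt: -4*x = 12 or -12.
Step 3. [-4*x = 12 or -12] -4 out front; divide by -4, so div: x = -3 or 3.

Answer: x ∈ {-3, 3}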